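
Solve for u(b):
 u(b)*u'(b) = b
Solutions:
 u(b) = -sqrt(C1 + b^2)
 u(b) = sqrt(C1 + b^2)


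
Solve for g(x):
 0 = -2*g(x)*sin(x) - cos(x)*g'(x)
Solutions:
 g(x) = C1*cos(x)^2


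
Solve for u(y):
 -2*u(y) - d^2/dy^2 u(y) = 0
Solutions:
 u(y) = C1*sin(sqrt(2)*y) + C2*cos(sqrt(2)*y)


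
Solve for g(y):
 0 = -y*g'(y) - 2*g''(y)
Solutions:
 g(y) = C1 + C2*erf(y/2)


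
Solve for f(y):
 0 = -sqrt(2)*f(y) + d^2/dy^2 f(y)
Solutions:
 f(y) = C1*exp(-2^(1/4)*y) + C2*exp(2^(1/4)*y)


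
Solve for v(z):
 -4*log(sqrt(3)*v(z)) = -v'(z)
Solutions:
 -Integral(1/(2*log(_y) + log(3)), (_y, v(z)))/2 = C1 - z


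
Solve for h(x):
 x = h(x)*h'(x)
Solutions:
 h(x) = -sqrt(C1 + x^2)
 h(x) = sqrt(C1 + x^2)


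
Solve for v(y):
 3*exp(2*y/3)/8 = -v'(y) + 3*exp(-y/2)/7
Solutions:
 v(y) = C1 - 9*exp(2*y/3)/16 - 6*exp(-y/2)/7


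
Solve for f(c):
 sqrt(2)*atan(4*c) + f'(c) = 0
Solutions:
 f(c) = C1 - sqrt(2)*(c*atan(4*c) - log(16*c^2 + 1)/8)


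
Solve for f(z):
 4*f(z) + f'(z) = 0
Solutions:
 f(z) = C1*exp(-4*z)


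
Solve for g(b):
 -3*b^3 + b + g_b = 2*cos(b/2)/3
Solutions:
 g(b) = C1 + 3*b^4/4 - b^2/2 + 4*sin(b/2)/3


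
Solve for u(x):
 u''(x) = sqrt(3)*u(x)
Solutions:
 u(x) = C1*exp(-3^(1/4)*x) + C2*exp(3^(1/4)*x)


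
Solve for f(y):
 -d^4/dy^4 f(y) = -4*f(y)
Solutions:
 f(y) = C1*exp(-sqrt(2)*y) + C2*exp(sqrt(2)*y) + C3*sin(sqrt(2)*y) + C4*cos(sqrt(2)*y)


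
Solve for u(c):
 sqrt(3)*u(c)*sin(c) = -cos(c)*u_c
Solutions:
 u(c) = C1*cos(c)^(sqrt(3))


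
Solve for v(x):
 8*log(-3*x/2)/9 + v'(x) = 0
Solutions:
 v(x) = C1 - 8*x*log(-x)/9 + 8*x*(-log(3) + log(2) + 1)/9


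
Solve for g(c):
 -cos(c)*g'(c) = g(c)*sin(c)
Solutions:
 g(c) = C1*cos(c)


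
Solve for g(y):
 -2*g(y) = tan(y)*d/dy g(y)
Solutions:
 g(y) = C1/sin(y)^2


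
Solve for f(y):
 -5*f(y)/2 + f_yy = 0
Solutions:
 f(y) = C1*exp(-sqrt(10)*y/2) + C2*exp(sqrt(10)*y/2)


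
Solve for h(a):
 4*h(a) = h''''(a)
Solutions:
 h(a) = C1*exp(-sqrt(2)*a) + C2*exp(sqrt(2)*a) + C3*sin(sqrt(2)*a) + C4*cos(sqrt(2)*a)


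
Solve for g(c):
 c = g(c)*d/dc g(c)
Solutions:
 g(c) = -sqrt(C1 + c^2)
 g(c) = sqrt(C1 + c^2)


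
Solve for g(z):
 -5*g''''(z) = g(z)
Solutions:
 g(z) = (C1*sin(sqrt(2)*5^(3/4)*z/10) + C2*cos(sqrt(2)*5^(3/4)*z/10))*exp(-sqrt(2)*5^(3/4)*z/10) + (C3*sin(sqrt(2)*5^(3/4)*z/10) + C4*cos(sqrt(2)*5^(3/4)*z/10))*exp(sqrt(2)*5^(3/4)*z/10)


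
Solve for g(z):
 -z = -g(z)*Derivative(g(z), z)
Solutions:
 g(z) = -sqrt(C1 + z^2)
 g(z) = sqrt(C1 + z^2)


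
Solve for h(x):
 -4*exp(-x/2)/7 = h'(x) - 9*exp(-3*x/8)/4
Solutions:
 h(x) = C1 + 8*exp(-x/2)/7 - 6*exp(-3*x/8)


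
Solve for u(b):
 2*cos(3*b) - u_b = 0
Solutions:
 u(b) = C1 + 2*sin(3*b)/3


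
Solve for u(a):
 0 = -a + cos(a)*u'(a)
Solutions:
 u(a) = C1 + Integral(a/cos(a), a)


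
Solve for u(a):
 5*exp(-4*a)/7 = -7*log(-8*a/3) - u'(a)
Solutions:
 u(a) = C1 - 7*a*log(-a) + 7*a*(-3*log(2) + 1 + log(3)) + 5*exp(-4*a)/28


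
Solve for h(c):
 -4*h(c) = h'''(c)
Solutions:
 h(c) = C3*exp(-2^(2/3)*c) + (C1*sin(2^(2/3)*sqrt(3)*c/2) + C2*cos(2^(2/3)*sqrt(3)*c/2))*exp(2^(2/3)*c/2)


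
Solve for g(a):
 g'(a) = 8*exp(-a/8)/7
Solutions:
 g(a) = C1 - 64*exp(-a/8)/7


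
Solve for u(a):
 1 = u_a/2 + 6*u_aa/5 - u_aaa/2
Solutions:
 u(a) = C1 + C2*exp(a*(6 - sqrt(61))/5) + C3*exp(a*(6 + sqrt(61))/5) + 2*a


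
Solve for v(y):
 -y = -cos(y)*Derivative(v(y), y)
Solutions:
 v(y) = C1 + Integral(y/cos(y), y)


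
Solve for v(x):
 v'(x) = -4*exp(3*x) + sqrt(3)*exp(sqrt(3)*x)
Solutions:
 v(x) = C1 - 4*exp(3*x)/3 + exp(sqrt(3)*x)


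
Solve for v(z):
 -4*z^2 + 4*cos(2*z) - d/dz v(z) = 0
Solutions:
 v(z) = C1 - 4*z^3/3 + 2*sin(2*z)


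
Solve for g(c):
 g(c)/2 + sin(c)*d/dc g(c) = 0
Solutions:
 g(c) = C1*(cos(c) + 1)^(1/4)/(cos(c) - 1)^(1/4)


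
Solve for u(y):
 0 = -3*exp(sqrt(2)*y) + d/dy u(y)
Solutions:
 u(y) = C1 + 3*sqrt(2)*exp(sqrt(2)*y)/2


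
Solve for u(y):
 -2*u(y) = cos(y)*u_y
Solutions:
 u(y) = C1*(sin(y) - 1)/(sin(y) + 1)


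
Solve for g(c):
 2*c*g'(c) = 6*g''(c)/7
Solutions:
 g(c) = C1 + C2*erfi(sqrt(42)*c/6)


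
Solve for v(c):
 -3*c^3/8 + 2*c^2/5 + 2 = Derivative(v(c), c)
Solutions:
 v(c) = C1 - 3*c^4/32 + 2*c^3/15 + 2*c


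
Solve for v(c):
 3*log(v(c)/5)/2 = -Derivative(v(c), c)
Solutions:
 -2*Integral(1/(-log(_y) + log(5)), (_y, v(c)))/3 = C1 - c


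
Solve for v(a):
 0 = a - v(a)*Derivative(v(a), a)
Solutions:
 v(a) = -sqrt(C1 + a^2)
 v(a) = sqrt(C1 + a^2)


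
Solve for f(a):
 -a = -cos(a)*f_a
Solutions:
 f(a) = C1 + Integral(a/cos(a), a)


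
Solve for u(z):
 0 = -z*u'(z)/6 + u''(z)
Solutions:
 u(z) = C1 + C2*erfi(sqrt(3)*z/6)


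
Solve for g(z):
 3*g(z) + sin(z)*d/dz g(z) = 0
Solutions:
 g(z) = C1*(cos(z) + 1)^(3/2)/(cos(z) - 1)^(3/2)


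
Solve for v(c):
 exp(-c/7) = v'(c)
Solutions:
 v(c) = C1 - 7*exp(-c/7)


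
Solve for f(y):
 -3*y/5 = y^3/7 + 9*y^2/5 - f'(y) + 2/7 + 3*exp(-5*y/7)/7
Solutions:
 f(y) = C1 + y^4/28 + 3*y^3/5 + 3*y^2/10 + 2*y/7 - 3*exp(-5*y/7)/5


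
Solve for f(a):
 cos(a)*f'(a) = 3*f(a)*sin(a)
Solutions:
 f(a) = C1/cos(a)^3


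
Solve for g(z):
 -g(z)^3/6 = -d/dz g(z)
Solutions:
 g(z) = -sqrt(3)*sqrt(-1/(C1 + z))
 g(z) = sqrt(3)*sqrt(-1/(C1 + z))


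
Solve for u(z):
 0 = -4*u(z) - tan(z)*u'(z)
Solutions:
 u(z) = C1/sin(z)^4


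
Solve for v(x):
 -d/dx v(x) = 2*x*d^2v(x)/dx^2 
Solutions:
 v(x) = C1 + C2*sqrt(x)


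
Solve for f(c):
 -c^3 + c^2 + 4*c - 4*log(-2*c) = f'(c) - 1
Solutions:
 f(c) = C1 - c^4/4 + c^3/3 + 2*c^2 - 4*c*log(-c) + c*(5 - 4*log(2))


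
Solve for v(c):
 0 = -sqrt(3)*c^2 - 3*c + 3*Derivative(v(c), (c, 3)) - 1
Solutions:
 v(c) = C1 + C2*c + C3*c^2 + sqrt(3)*c^5/180 + c^4/24 + c^3/18


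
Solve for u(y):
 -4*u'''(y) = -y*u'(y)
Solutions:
 u(y) = C1 + Integral(C2*airyai(2^(1/3)*y/2) + C3*airybi(2^(1/3)*y/2), y)


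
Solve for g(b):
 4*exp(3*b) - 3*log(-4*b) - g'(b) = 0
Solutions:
 g(b) = C1 - 3*b*log(-b) + 3*b*(1 - 2*log(2)) + 4*exp(3*b)/3


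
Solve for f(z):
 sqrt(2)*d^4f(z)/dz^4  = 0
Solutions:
 f(z) = C1 + C2*z + C3*z^2 + C4*z^3


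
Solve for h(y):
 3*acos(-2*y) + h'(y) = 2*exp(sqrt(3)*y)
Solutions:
 h(y) = C1 - 3*y*acos(-2*y) - 3*sqrt(1 - 4*y^2)/2 + 2*sqrt(3)*exp(sqrt(3)*y)/3


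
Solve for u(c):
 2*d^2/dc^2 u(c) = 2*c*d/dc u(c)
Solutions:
 u(c) = C1 + C2*erfi(sqrt(2)*c/2)


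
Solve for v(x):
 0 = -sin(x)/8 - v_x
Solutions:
 v(x) = C1 + cos(x)/8


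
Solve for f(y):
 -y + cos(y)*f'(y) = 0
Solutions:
 f(y) = C1 + Integral(y/cos(y), y)


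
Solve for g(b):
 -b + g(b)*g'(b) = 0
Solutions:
 g(b) = -sqrt(C1 + b^2)
 g(b) = sqrt(C1 + b^2)


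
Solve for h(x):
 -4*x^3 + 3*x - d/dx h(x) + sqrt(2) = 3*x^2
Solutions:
 h(x) = C1 - x^4 - x^3 + 3*x^2/2 + sqrt(2)*x


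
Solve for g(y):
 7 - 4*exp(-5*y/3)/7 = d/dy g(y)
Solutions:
 g(y) = C1 + 7*y + 12*exp(-5*y/3)/35


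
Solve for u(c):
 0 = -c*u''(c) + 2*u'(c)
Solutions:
 u(c) = C1 + C2*c^3


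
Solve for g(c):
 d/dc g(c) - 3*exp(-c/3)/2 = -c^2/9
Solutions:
 g(c) = C1 - c^3/27 - 9*exp(-c/3)/2


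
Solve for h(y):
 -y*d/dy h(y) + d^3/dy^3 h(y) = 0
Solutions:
 h(y) = C1 + Integral(C2*airyai(y) + C3*airybi(y), y)


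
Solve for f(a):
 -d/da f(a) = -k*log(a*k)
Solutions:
 f(a) = C1 + a*k*log(a*k) - a*k


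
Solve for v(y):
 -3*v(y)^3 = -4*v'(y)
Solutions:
 v(y) = -sqrt(2)*sqrt(-1/(C1 + 3*y))
 v(y) = sqrt(2)*sqrt(-1/(C1 + 3*y))


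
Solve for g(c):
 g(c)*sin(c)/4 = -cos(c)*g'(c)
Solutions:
 g(c) = C1*cos(c)^(1/4)


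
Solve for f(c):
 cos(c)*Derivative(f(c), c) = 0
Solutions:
 f(c) = C1


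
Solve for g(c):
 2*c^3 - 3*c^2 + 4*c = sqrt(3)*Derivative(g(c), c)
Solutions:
 g(c) = C1 + sqrt(3)*c^4/6 - sqrt(3)*c^3/3 + 2*sqrt(3)*c^2/3


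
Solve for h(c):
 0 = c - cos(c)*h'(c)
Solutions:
 h(c) = C1 + Integral(c/cos(c), c)


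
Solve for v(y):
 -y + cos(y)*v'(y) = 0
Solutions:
 v(y) = C1 + Integral(y/cos(y), y)


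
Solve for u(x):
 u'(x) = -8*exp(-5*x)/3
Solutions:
 u(x) = C1 + 8*exp(-5*x)/15


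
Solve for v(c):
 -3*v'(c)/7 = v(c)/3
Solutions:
 v(c) = C1*exp(-7*c/9)


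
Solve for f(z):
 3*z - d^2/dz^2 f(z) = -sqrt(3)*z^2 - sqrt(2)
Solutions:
 f(z) = C1 + C2*z + sqrt(3)*z^4/12 + z^3/2 + sqrt(2)*z^2/2


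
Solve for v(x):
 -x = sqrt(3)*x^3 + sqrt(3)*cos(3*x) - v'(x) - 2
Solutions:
 v(x) = C1 + sqrt(3)*x^4/4 + x^2/2 - 2*x + sqrt(3)*sin(3*x)/3


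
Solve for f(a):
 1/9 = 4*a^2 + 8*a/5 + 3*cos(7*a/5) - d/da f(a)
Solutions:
 f(a) = C1 + 4*a^3/3 + 4*a^2/5 - a/9 + 15*sin(7*a/5)/7


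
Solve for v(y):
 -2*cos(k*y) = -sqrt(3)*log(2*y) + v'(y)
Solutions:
 v(y) = C1 + sqrt(3)*y*(log(y) - 1) + sqrt(3)*y*log(2) - 2*Piecewise((sin(k*y)/k, Ne(k, 0)), (y, True))


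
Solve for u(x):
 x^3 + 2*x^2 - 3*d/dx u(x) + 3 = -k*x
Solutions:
 u(x) = C1 + k*x^2/6 + x^4/12 + 2*x^3/9 + x


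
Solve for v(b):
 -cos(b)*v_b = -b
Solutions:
 v(b) = C1 + Integral(b/cos(b), b)


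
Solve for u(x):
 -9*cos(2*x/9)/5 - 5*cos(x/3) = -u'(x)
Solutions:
 u(x) = C1 + 81*sin(2*x/9)/10 + 15*sin(x/3)


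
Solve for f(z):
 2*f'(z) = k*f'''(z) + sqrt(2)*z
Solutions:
 f(z) = C1 + C2*exp(-sqrt(2)*z*sqrt(1/k)) + C3*exp(sqrt(2)*z*sqrt(1/k)) + sqrt(2)*z^2/4


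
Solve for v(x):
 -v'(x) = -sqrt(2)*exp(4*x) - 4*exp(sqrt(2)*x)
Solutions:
 v(x) = C1 + sqrt(2)*exp(4*x)/4 + 2*sqrt(2)*exp(sqrt(2)*x)


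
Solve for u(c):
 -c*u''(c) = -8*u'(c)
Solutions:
 u(c) = C1 + C2*c^9


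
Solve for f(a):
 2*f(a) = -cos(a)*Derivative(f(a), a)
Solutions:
 f(a) = C1*(sin(a) - 1)/(sin(a) + 1)


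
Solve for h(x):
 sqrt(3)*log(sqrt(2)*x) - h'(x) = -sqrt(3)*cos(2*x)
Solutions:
 h(x) = C1 + sqrt(3)*x*(log(x) - 1) + sqrt(3)*x*log(2)/2 + sqrt(3)*sin(2*x)/2


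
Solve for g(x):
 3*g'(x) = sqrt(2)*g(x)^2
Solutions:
 g(x) = -3/(C1 + sqrt(2)*x)


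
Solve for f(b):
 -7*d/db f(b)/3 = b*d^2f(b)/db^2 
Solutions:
 f(b) = C1 + C2/b^(4/3)


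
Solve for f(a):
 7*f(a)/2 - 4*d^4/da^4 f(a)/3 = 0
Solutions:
 f(a) = C1*exp(-42^(1/4)*a/2) + C2*exp(42^(1/4)*a/2) + C3*sin(42^(1/4)*a/2) + C4*cos(42^(1/4)*a/2)


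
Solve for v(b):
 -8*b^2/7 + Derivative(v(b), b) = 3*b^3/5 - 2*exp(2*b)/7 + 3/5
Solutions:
 v(b) = C1 + 3*b^4/20 + 8*b^3/21 + 3*b/5 - exp(2*b)/7


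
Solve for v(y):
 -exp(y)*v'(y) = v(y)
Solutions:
 v(y) = C1*exp(exp(-y))


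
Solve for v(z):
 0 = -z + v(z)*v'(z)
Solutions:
 v(z) = -sqrt(C1 + z^2)
 v(z) = sqrt(C1 + z^2)


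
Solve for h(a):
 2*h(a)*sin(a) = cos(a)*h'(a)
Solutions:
 h(a) = C1/cos(a)^2


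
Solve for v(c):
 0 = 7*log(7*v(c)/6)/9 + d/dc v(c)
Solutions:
 -9*Integral(1/(-log(_y) - log(7) + log(6)), (_y, v(c)))/7 = C1 - c


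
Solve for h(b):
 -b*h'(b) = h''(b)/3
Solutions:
 h(b) = C1 + C2*erf(sqrt(6)*b/2)


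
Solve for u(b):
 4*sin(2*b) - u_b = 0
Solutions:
 u(b) = C1 - 2*cos(2*b)


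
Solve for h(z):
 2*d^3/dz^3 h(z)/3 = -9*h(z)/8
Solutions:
 h(z) = C3*exp(-3*2^(2/3)*z/4) + (C1*sin(3*2^(2/3)*sqrt(3)*z/8) + C2*cos(3*2^(2/3)*sqrt(3)*z/8))*exp(3*2^(2/3)*z/8)


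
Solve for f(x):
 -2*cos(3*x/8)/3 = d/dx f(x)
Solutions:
 f(x) = C1 - 16*sin(3*x/8)/9


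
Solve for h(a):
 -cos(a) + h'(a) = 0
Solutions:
 h(a) = C1 + sin(a)


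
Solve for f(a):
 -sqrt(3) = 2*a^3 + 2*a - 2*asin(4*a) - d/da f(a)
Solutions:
 f(a) = C1 + a^4/2 + a^2 - 2*a*asin(4*a) + sqrt(3)*a - sqrt(1 - 16*a^2)/2


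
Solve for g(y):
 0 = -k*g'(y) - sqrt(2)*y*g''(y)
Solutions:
 g(y) = C1 + y^(-sqrt(2)*re(k)/2 + 1)*(C2*sin(sqrt(2)*log(y)*Abs(im(k))/2) + C3*cos(sqrt(2)*log(y)*im(k)/2))


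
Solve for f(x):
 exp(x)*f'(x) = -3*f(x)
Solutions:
 f(x) = C1*exp(3*exp(-x))


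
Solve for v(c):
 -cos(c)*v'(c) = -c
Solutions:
 v(c) = C1 + Integral(c/cos(c), c)


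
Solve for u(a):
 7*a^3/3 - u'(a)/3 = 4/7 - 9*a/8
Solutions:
 u(a) = C1 + 7*a^4/4 + 27*a^2/16 - 12*a/7


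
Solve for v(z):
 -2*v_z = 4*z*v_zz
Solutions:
 v(z) = C1 + C2*sqrt(z)


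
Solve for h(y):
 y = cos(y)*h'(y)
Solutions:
 h(y) = C1 + Integral(y/cos(y), y)


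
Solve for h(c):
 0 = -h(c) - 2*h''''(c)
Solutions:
 h(c) = (C1*sin(2^(1/4)*c/2) + C2*cos(2^(1/4)*c/2))*exp(-2^(1/4)*c/2) + (C3*sin(2^(1/4)*c/2) + C4*cos(2^(1/4)*c/2))*exp(2^(1/4)*c/2)


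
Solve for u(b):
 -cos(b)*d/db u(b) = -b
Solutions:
 u(b) = C1 + Integral(b/cos(b), b)


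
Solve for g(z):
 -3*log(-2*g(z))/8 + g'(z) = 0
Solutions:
 -8*Integral(1/(log(-_y) + log(2)), (_y, g(z)))/3 = C1 - z


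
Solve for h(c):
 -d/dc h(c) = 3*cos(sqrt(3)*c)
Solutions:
 h(c) = C1 - sqrt(3)*sin(sqrt(3)*c)


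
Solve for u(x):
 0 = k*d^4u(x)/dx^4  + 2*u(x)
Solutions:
 u(x) = C1*exp(-2^(1/4)*x*(-1/k)^(1/4)) + C2*exp(2^(1/4)*x*(-1/k)^(1/4)) + C3*exp(-2^(1/4)*I*x*(-1/k)^(1/4)) + C4*exp(2^(1/4)*I*x*(-1/k)^(1/4))


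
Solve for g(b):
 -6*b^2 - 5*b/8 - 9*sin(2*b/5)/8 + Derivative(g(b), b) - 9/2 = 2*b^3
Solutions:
 g(b) = C1 + b^4/2 + 2*b^3 + 5*b^2/16 + 9*b/2 - 45*cos(2*b/5)/16


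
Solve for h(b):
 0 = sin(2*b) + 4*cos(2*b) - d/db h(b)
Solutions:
 h(b) = C1 + 2*sin(2*b) - cos(2*b)/2


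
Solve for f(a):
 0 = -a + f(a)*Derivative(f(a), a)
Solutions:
 f(a) = -sqrt(C1 + a^2)
 f(a) = sqrt(C1 + a^2)


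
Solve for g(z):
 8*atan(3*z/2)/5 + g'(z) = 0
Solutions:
 g(z) = C1 - 8*z*atan(3*z/2)/5 + 8*log(9*z^2 + 4)/15


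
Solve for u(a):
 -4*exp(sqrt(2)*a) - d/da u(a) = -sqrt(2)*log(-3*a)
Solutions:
 u(a) = C1 + sqrt(2)*a*log(-a) + sqrt(2)*a*(-1 + log(3)) - 2*sqrt(2)*exp(sqrt(2)*a)


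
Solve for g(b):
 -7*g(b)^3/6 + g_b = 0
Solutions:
 g(b) = -sqrt(3)*sqrt(-1/(C1 + 7*b))
 g(b) = sqrt(3)*sqrt(-1/(C1 + 7*b))


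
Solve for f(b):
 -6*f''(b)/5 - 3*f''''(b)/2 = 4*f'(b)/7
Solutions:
 f(b) = C1 + C2*exp(b*(-14*3150^(1/3)/(75 + sqrt(8565))^(1/3) + 2940^(1/3)*(75 + sqrt(8565))^(1/3))/210)*sin(3^(1/6)*b*(42*350^(1/3)/(75 + sqrt(8565))^(1/3) + 3^(2/3)*980^(1/3)*(75 + sqrt(8565))^(1/3))/210) + C3*exp(b*(-14*3150^(1/3)/(75 + sqrt(8565))^(1/3) + 2940^(1/3)*(75 + sqrt(8565))^(1/3))/210)*cos(3^(1/6)*b*(42*350^(1/3)/(75 + sqrt(8565))^(1/3) + 3^(2/3)*980^(1/3)*(75 + sqrt(8565))^(1/3))/210) + C4*exp(-b*(-14*3150^(1/3)/(75 + sqrt(8565))^(1/3) + 2940^(1/3)*(75 + sqrt(8565))^(1/3))/105)


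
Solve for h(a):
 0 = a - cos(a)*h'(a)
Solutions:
 h(a) = C1 + Integral(a/cos(a), a)


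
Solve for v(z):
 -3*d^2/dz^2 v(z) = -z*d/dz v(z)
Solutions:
 v(z) = C1 + C2*erfi(sqrt(6)*z/6)


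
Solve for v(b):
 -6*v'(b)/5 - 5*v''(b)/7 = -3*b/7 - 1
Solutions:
 v(b) = C1 + C2*exp(-42*b/25) + 5*b^2/28 + 365*b/588


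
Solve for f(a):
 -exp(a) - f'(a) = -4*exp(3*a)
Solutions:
 f(a) = C1 + 4*exp(3*a)/3 - exp(a)


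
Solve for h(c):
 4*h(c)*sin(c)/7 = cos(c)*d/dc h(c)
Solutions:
 h(c) = C1/cos(c)^(4/7)


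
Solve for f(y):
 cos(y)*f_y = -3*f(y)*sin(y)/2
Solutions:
 f(y) = C1*cos(y)^(3/2)


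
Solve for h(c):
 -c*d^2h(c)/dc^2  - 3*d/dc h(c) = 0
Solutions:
 h(c) = C1 + C2/c^2


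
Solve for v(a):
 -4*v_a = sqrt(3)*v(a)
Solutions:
 v(a) = C1*exp(-sqrt(3)*a/4)


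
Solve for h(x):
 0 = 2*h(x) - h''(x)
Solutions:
 h(x) = C1*exp(-sqrt(2)*x) + C2*exp(sqrt(2)*x)


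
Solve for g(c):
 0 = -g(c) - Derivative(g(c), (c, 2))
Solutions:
 g(c) = C1*sin(c) + C2*cos(c)


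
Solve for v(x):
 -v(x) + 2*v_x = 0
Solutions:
 v(x) = C1*exp(x/2)


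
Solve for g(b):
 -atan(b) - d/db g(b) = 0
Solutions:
 g(b) = C1 - b*atan(b) + log(b^2 + 1)/2


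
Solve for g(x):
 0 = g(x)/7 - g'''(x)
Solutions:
 g(x) = C3*exp(7^(2/3)*x/7) + (C1*sin(sqrt(3)*7^(2/3)*x/14) + C2*cos(sqrt(3)*7^(2/3)*x/14))*exp(-7^(2/3)*x/14)


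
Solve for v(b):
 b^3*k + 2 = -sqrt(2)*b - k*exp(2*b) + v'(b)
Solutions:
 v(b) = C1 + b^4*k/4 + sqrt(2)*b^2/2 + 2*b + k*exp(2*b)/2


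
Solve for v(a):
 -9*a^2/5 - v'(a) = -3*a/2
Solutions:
 v(a) = C1 - 3*a^3/5 + 3*a^2/4


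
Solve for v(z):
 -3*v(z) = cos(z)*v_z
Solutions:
 v(z) = C1*(sin(z) - 1)^(3/2)/(sin(z) + 1)^(3/2)


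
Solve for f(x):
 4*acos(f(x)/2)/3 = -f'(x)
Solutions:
 Integral(1/acos(_y/2), (_y, f(x))) = C1 - 4*x/3


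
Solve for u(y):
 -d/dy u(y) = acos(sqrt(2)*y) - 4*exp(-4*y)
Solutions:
 u(y) = C1 - y*acos(sqrt(2)*y) + sqrt(2)*sqrt(1 - 2*y^2)/2 - exp(-4*y)


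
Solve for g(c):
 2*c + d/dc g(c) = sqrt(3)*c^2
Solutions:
 g(c) = C1 + sqrt(3)*c^3/3 - c^2


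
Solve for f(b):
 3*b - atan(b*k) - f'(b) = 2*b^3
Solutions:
 f(b) = C1 - b^4/2 + 3*b^2/2 - Piecewise((b*atan(b*k) - log(b^2*k^2 + 1)/(2*k), Ne(k, 0)), (0, True))


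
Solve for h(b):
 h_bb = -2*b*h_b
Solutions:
 h(b) = C1 + C2*erf(b)


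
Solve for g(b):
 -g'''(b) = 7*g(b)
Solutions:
 g(b) = C3*exp(-7^(1/3)*b) + (C1*sin(sqrt(3)*7^(1/3)*b/2) + C2*cos(sqrt(3)*7^(1/3)*b/2))*exp(7^(1/3)*b/2)


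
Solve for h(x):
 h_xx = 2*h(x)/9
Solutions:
 h(x) = C1*exp(-sqrt(2)*x/3) + C2*exp(sqrt(2)*x/3)


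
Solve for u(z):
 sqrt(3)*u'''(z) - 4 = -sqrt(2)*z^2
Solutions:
 u(z) = C1 + C2*z + C3*z^2 - sqrt(6)*z^5/180 + 2*sqrt(3)*z^3/9


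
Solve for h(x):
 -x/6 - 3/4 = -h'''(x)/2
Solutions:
 h(x) = C1 + C2*x + C3*x^2 + x^4/72 + x^3/4


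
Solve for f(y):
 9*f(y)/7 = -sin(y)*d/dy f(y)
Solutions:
 f(y) = C1*(cos(y) + 1)^(9/14)/(cos(y) - 1)^(9/14)


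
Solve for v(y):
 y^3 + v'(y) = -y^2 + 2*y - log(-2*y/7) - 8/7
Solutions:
 v(y) = C1 - y^4/4 - y^3/3 + y^2 - y*log(-y) + y*(-log(2) - 1/7 + log(7))


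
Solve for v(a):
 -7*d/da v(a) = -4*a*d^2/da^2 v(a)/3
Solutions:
 v(a) = C1 + C2*a^(25/4)


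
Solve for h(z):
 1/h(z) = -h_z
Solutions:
 h(z) = -sqrt(C1 - 2*z)
 h(z) = sqrt(C1 - 2*z)


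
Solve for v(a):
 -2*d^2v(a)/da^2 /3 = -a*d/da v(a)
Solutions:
 v(a) = C1 + C2*erfi(sqrt(3)*a/2)


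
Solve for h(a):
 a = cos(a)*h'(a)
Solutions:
 h(a) = C1 + Integral(a/cos(a), a)


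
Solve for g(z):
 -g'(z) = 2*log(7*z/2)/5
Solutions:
 g(z) = C1 - 2*z*log(z)/5 - 2*z*log(7)/5 + 2*z*log(2)/5 + 2*z/5


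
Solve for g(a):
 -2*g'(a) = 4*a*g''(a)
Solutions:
 g(a) = C1 + C2*sqrt(a)


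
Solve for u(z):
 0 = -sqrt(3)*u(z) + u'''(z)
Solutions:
 u(z) = C3*exp(3^(1/6)*z) + (C1*sin(3^(2/3)*z/2) + C2*cos(3^(2/3)*z/2))*exp(-3^(1/6)*z/2)


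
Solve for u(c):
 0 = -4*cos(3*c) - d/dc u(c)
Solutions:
 u(c) = C1 - 4*sin(3*c)/3


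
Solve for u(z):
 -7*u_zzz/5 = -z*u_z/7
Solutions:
 u(z) = C1 + Integral(C2*airyai(35^(1/3)*z/7) + C3*airybi(35^(1/3)*z/7), z)


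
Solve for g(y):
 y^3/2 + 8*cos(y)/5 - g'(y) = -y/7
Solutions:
 g(y) = C1 + y^4/8 + y^2/14 + 8*sin(y)/5


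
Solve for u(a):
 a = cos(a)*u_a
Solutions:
 u(a) = C1 + Integral(a/cos(a), a)


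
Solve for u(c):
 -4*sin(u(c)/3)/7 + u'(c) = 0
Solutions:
 -4*c/7 + 3*log(cos(u(c)/3) - 1)/2 - 3*log(cos(u(c)/3) + 1)/2 = C1


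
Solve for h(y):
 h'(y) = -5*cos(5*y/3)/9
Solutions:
 h(y) = C1 - sin(5*y/3)/3


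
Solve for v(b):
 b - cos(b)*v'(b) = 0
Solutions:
 v(b) = C1 + Integral(b/cos(b), b)


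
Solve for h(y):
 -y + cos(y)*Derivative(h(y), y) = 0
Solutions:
 h(y) = C1 + Integral(y/cos(y), y)


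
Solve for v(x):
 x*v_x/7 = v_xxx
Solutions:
 v(x) = C1 + Integral(C2*airyai(7^(2/3)*x/7) + C3*airybi(7^(2/3)*x/7), x)


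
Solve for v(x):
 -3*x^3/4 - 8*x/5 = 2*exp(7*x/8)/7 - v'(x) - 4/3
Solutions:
 v(x) = C1 + 3*x^4/16 + 4*x^2/5 - 4*x/3 + 16*exp(7*x/8)/49


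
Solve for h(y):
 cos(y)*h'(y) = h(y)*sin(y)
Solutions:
 h(y) = C1/cos(y)


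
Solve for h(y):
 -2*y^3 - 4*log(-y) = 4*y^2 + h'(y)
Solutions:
 h(y) = C1 - y^4/2 - 4*y^3/3 - 4*y*log(-y) + 4*y


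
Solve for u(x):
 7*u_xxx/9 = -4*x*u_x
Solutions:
 u(x) = C1 + Integral(C2*airyai(-42^(2/3)*x/7) + C3*airybi(-42^(2/3)*x/7), x)


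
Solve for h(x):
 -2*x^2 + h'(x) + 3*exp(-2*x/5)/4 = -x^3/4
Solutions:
 h(x) = C1 - x^4/16 + 2*x^3/3 + 15*exp(-2*x/5)/8


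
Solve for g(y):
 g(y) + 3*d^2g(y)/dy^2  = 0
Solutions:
 g(y) = C1*sin(sqrt(3)*y/3) + C2*cos(sqrt(3)*y/3)


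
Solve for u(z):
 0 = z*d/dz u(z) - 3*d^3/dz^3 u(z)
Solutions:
 u(z) = C1 + Integral(C2*airyai(3^(2/3)*z/3) + C3*airybi(3^(2/3)*z/3), z)


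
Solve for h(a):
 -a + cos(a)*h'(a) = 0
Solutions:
 h(a) = C1 + Integral(a/cos(a), a)


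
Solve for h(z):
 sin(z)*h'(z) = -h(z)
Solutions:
 h(z) = C1*sqrt(cos(z) + 1)/sqrt(cos(z) - 1)


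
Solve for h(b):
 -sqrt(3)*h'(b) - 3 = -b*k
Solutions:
 h(b) = C1 + sqrt(3)*b^2*k/6 - sqrt(3)*b


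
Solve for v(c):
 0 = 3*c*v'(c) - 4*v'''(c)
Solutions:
 v(c) = C1 + Integral(C2*airyai(6^(1/3)*c/2) + C3*airybi(6^(1/3)*c/2), c)


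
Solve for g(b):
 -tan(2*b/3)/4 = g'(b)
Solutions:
 g(b) = C1 + 3*log(cos(2*b/3))/8


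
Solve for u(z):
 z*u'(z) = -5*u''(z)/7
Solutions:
 u(z) = C1 + C2*erf(sqrt(70)*z/10)


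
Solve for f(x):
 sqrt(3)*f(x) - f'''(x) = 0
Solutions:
 f(x) = C3*exp(3^(1/6)*x) + (C1*sin(3^(2/3)*x/2) + C2*cos(3^(2/3)*x/2))*exp(-3^(1/6)*x/2)


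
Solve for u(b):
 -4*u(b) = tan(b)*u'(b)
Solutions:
 u(b) = C1/sin(b)^4


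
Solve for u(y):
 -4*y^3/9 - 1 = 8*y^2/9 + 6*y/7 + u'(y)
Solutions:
 u(y) = C1 - y^4/9 - 8*y^3/27 - 3*y^2/7 - y


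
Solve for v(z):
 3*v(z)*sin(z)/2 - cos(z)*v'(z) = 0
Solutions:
 v(z) = C1/cos(z)^(3/2)


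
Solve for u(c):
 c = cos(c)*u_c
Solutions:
 u(c) = C1 + Integral(c/cos(c), c)


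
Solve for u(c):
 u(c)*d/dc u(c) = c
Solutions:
 u(c) = -sqrt(C1 + c^2)
 u(c) = sqrt(C1 + c^2)


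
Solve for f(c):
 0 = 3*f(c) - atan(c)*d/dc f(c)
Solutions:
 f(c) = C1*exp(3*Integral(1/atan(c), c))


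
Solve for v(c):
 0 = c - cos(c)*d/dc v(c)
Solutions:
 v(c) = C1 + Integral(c/cos(c), c)


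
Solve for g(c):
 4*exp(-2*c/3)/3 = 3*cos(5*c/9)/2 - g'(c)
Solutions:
 g(c) = C1 + 27*sin(5*c/9)/10 + 2*exp(-2*c/3)


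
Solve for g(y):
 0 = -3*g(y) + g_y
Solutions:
 g(y) = C1*exp(3*y)


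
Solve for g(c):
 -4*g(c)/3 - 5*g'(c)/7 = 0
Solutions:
 g(c) = C1*exp(-28*c/15)


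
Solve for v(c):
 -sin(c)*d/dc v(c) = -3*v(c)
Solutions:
 v(c) = C1*(cos(c) - 1)^(3/2)/(cos(c) + 1)^(3/2)


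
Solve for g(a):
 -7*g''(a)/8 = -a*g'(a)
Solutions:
 g(a) = C1 + C2*erfi(2*sqrt(7)*a/7)


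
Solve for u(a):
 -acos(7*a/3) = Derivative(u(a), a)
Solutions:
 u(a) = C1 - a*acos(7*a/3) + sqrt(9 - 49*a^2)/7


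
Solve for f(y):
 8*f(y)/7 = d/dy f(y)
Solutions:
 f(y) = C1*exp(8*y/7)


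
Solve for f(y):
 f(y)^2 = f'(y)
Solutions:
 f(y) = -1/(C1 + y)


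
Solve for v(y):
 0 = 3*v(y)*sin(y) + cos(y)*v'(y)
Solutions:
 v(y) = C1*cos(y)^3


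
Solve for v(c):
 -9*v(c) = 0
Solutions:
 v(c) = 0


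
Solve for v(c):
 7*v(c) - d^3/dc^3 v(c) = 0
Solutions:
 v(c) = C3*exp(7^(1/3)*c) + (C1*sin(sqrt(3)*7^(1/3)*c/2) + C2*cos(sqrt(3)*7^(1/3)*c/2))*exp(-7^(1/3)*c/2)


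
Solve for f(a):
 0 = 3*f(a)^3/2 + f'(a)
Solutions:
 f(a) = -sqrt(-1/(C1 - 3*a))
 f(a) = sqrt(-1/(C1 - 3*a))


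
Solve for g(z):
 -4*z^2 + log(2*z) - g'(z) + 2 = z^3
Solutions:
 g(z) = C1 - z^4/4 - 4*z^3/3 + z*log(z) + z*log(2) + z


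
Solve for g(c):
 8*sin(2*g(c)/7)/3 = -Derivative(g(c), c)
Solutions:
 8*c/3 + 7*log(cos(2*g(c)/7) - 1)/4 - 7*log(cos(2*g(c)/7) + 1)/4 = C1


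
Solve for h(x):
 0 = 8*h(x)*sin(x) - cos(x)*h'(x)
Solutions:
 h(x) = C1/cos(x)^8


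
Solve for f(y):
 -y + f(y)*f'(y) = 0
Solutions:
 f(y) = -sqrt(C1 + y^2)
 f(y) = sqrt(C1 + y^2)


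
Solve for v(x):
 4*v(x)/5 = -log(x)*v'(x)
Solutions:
 v(x) = C1*exp(-4*li(x)/5)


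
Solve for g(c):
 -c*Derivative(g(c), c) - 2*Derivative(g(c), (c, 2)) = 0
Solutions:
 g(c) = C1 + C2*erf(c/2)


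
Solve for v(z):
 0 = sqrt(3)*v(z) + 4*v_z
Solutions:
 v(z) = C1*exp(-sqrt(3)*z/4)


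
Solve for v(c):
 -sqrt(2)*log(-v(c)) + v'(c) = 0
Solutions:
 -li(-v(c)) = C1 + sqrt(2)*c


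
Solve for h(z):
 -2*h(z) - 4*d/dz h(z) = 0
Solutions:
 h(z) = C1*exp(-z/2)


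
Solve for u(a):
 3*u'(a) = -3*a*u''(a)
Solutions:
 u(a) = C1 + C2*log(a)


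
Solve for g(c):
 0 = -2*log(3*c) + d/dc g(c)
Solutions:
 g(c) = C1 + 2*c*log(c) - 2*c + c*log(9)


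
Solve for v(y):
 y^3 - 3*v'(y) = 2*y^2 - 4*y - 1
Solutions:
 v(y) = C1 + y^4/12 - 2*y^3/9 + 2*y^2/3 + y/3


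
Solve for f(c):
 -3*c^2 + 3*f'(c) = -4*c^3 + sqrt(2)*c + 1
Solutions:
 f(c) = C1 - c^4/3 + c^3/3 + sqrt(2)*c^2/6 + c/3


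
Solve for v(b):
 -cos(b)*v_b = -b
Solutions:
 v(b) = C1 + Integral(b/cos(b), b)


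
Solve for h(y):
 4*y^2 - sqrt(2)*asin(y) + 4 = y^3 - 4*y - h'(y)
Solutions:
 h(y) = C1 + y^4/4 - 4*y^3/3 - 2*y^2 - 4*y + sqrt(2)*(y*asin(y) + sqrt(1 - y^2))


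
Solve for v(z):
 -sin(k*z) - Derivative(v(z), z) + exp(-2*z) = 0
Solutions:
 v(z) = C1 - exp(-2*z)/2 + cos(k*z)/k


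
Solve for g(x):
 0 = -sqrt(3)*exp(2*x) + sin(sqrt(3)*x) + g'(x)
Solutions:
 g(x) = C1 + sqrt(3)*exp(2*x)/2 + sqrt(3)*cos(sqrt(3)*x)/3


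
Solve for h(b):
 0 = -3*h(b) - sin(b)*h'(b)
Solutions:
 h(b) = C1*(cos(b) + 1)^(3/2)/(cos(b) - 1)^(3/2)


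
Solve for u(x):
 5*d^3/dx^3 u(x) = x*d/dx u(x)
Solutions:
 u(x) = C1 + Integral(C2*airyai(5^(2/3)*x/5) + C3*airybi(5^(2/3)*x/5), x)


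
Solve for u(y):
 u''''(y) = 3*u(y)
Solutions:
 u(y) = C1*exp(-3^(1/4)*y) + C2*exp(3^(1/4)*y) + C3*sin(3^(1/4)*y) + C4*cos(3^(1/4)*y)


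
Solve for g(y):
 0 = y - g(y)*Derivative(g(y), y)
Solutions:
 g(y) = -sqrt(C1 + y^2)
 g(y) = sqrt(C1 + y^2)


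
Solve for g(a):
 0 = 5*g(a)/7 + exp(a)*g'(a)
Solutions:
 g(a) = C1*exp(5*exp(-a)/7)


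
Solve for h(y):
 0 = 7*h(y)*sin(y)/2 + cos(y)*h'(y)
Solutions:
 h(y) = C1*cos(y)^(7/2)


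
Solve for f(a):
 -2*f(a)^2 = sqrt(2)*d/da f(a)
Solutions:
 f(a) = 1/(C1 + sqrt(2)*a)


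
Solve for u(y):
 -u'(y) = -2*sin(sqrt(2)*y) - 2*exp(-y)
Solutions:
 u(y) = C1 - sqrt(2)*cos(sqrt(2)*y) - 2*exp(-y)


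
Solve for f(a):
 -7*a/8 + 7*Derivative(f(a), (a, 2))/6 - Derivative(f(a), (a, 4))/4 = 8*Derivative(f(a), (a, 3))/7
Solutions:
 f(a) = C1 + C2*a + C3*exp(a*(-48 + sqrt(4362))/21) + C4*exp(-a*(48 + sqrt(4362))/21) + a^3/8 + 18*a^2/49


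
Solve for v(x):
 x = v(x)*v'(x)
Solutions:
 v(x) = -sqrt(C1 + x^2)
 v(x) = sqrt(C1 + x^2)


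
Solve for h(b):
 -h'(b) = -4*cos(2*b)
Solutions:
 h(b) = C1 + 2*sin(2*b)


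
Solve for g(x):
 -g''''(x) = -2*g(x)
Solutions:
 g(x) = C1*exp(-2^(1/4)*x) + C2*exp(2^(1/4)*x) + C3*sin(2^(1/4)*x) + C4*cos(2^(1/4)*x)


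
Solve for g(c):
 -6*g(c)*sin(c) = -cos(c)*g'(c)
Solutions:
 g(c) = C1/cos(c)^6


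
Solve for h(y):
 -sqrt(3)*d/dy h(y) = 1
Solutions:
 h(y) = C1 - sqrt(3)*y/3


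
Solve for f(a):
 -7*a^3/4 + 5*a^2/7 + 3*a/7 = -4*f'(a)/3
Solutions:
 f(a) = C1 + 21*a^4/64 - 5*a^3/28 - 9*a^2/56


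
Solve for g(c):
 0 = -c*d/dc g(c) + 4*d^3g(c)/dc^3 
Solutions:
 g(c) = C1 + Integral(C2*airyai(2^(1/3)*c/2) + C3*airybi(2^(1/3)*c/2), c)


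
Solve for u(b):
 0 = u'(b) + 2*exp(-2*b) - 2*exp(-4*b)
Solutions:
 u(b) = C1 + exp(-2*b) - exp(-4*b)/2


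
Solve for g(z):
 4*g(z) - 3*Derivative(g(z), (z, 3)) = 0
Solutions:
 g(z) = C3*exp(6^(2/3)*z/3) + (C1*sin(2^(2/3)*3^(1/6)*z/2) + C2*cos(2^(2/3)*3^(1/6)*z/2))*exp(-6^(2/3)*z/6)


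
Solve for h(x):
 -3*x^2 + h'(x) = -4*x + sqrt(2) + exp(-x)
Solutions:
 h(x) = C1 + x^3 - 2*x^2 + sqrt(2)*x - exp(-x)


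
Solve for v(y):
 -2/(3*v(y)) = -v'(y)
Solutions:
 v(y) = -sqrt(C1 + 12*y)/3
 v(y) = sqrt(C1 + 12*y)/3


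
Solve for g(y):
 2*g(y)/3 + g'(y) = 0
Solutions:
 g(y) = C1*exp(-2*y/3)


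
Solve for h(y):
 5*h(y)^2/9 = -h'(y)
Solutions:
 h(y) = 9/(C1 + 5*y)


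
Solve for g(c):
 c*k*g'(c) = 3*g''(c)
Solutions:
 g(c) = Piecewise((-sqrt(6)*sqrt(pi)*C1*erf(sqrt(6)*c*sqrt(-k)/6)/(2*sqrt(-k)) - C2, (k > 0) | (k < 0)), (-C1*c - C2, True))


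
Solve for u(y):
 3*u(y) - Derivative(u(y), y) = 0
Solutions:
 u(y) = C1*exp(3*y)


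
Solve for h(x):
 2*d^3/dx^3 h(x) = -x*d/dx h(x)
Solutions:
 h(x) = C1 + Integral(C2*airyai(-2^(2/3)*x/2) + C3*airybi(-2^(2/3)*x/2), x)


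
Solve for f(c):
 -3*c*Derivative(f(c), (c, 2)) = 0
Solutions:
 f(c) = C1 + C2*c


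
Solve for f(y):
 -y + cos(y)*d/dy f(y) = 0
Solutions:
 f(y) = C1 + Integral(y/cos(y), y)


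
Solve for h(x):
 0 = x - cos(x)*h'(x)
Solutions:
 h(x) = C1 + Integral(x/cos(x), x)


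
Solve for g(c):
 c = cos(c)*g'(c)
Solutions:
 g(c) = C1 + Integral(c/cos(c), c)


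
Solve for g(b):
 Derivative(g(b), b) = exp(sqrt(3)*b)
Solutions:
 g(b) = C1 + sqrt(3)*exp(sqrt(3)*b)/3


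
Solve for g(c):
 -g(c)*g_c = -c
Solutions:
 g(c) = -sqrt(C1 + c^2)
 g(c) = sqrt(C1 + c^2)


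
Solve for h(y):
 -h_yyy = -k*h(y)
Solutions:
 h(y) = C1*exp(k^(1/3)*y) + C2*exp(k^(1/3)*y*(-1 + sqrt(3)*I)/2) + C3*exp(-k^(1/3)*y*(1 + sqrt(3)*I)/2)


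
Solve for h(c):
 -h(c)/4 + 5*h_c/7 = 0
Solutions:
 h(c) = C1*exp(7*c/20)


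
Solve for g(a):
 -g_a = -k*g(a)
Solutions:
 g(a) = C1*exp(a*k)


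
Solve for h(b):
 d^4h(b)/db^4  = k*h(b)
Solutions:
 h(b) = C1*exp(-b*k^(1/4)) + C2*exp(b*k^(1/4)) + C3*exp(-I*b*k^(1/4)) + C4*exp(I*b*k^(1/4))


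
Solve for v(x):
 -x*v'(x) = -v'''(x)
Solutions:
 v(x) = C1 + Integral(C2*airyai(x) + C3*airybi(x), x)


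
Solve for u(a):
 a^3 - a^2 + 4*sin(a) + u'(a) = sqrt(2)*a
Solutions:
 u(a) = C1 - a^4/4 + a^3/3 + sqrt(2)*a^2/2 + 4*cos(a)


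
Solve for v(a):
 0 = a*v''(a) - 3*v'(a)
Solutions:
 v(a) = C1 + C2*a^4


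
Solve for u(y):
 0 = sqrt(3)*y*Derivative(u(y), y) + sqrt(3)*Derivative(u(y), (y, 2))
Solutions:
 u(y) = C1 + C2*erf(sqrt(2)*y/2)


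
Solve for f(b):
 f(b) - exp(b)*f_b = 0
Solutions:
 f(b) = C1*exp(-exp(-b))


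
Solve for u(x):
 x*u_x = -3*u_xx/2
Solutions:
 u(x) = C1 + C2*erf(sqrt(3)*x/3)


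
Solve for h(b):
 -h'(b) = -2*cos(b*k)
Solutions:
 h(b) = C1 + 2*sin(b*k)/k


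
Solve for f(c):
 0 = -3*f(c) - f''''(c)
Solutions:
 f(c) = (C1*sin(sqrt(2)*3^(1/4)*c/2) + C2*cos(sqrt(2)*3^(1/4)*c/2))*exp(-sqrt(2)*3^(1/4)*c/2) + (C3*sin(sqrt(2)*3^(1/4)*c/2) + C4*cos(sqrt(2)*3^(1/4)*c/2))*exp(sqrt(2)*3^(1/4)*c/2)


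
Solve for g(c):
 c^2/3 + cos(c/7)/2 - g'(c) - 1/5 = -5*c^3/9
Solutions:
 g(c) = C1 + 5*c^4/36 + c^3/9 - c/5 + 7*sin(c/7)/2


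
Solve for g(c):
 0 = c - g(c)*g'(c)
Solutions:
 g(c) = -sqrt(C1 + c^2)
 g(c) = sqrt(C1 + c^2)


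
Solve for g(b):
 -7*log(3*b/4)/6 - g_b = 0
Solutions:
 g(b) = C1 - 7*b*log(b)/6 - 7*b*log(3)/6 + 7*b/6 + 7*b*log(2)/3


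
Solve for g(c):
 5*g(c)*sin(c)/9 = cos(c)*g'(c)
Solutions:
 g(c) = C1/cos(c)^(5/9)


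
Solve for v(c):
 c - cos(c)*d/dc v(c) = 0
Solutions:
 v(c) = C1 + Integral(c/cos(c), c)


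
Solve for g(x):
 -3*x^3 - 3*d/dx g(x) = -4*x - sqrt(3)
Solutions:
 g(x) = C1 - x^4/4 + 2*x^2/3 + sqrt(3)*x/3


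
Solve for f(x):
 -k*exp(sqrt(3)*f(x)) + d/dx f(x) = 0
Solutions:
 f(x) = sqrt(3)*(2*log(-1/(C1 + k*x)) - log(3))/6


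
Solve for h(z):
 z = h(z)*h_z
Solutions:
 h(z) = -sqrt(C1 + z^2)
 h(z) = sqrt(C1 + z^2)


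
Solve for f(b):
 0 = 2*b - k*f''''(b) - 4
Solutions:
 f(b) = C1 + C2*b + C3*b^2 + C4*b^3 + b^5/(60*k) - b^4/(6*k)


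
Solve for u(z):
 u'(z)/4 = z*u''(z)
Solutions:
 u(z) = C1 + C2*z^(5/4)


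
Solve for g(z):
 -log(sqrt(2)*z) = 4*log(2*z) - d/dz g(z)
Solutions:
 g(z) = C1 + 5*z*log(z) - 5*z + 9*z*log(2)/2


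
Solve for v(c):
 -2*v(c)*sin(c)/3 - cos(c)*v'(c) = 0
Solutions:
 v(c) = C1*cos(c)^(2/3)


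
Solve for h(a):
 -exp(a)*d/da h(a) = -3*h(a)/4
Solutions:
 h(a) = C1*exp(-3*exp(-a)/4)


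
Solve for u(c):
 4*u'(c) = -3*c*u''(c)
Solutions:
 u(c) = C1 + C2/c^(1/3)


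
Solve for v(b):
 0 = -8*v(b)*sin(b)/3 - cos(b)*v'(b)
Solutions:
 v(b) = C1*cos(b)^(8/3)


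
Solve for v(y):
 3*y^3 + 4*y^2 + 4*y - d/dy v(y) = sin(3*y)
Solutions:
 v(y) = C1 + 3*y^4/4 + 4*y^3/3 + 2*y^2 + cos(3*y)/3


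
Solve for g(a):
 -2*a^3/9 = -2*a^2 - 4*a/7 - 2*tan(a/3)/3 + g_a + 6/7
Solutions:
 g(a) = C1 - a^4/18 + 2*a^3/3 + 2*a^2/7 - 6*a/7 - 2*log(cos(a/3))


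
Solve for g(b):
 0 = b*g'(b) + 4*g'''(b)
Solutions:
 g(b) = C1 + Integral(C2*airyai(-2^(1/3)*b/2) + C3*airybi(-2^(1/3)*b/2), b)


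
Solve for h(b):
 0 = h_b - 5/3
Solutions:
 h(b) = C1 + 5*b/3


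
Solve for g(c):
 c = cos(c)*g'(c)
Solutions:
 g(c) = C1 + Integral(c/cos(c), c)


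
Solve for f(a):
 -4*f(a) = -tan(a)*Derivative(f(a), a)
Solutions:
 f(a) = C1*sin(a)^4


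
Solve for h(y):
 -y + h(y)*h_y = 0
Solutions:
 h(y) = -sqrt(C1 + y^2)
 h(y) = sqrt(C1 + y^2)


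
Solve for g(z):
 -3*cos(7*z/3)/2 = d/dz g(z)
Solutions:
 g(z) = C1 - 9*sin(7*z/3)/14


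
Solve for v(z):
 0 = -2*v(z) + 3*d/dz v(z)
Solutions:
 v(z) = C1*exp(2*z/3)


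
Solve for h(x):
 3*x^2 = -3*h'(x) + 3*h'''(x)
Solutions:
 h(x) = C1 + C2*exp(-x) + C3*exp(x) - x^3/3 - 2*x


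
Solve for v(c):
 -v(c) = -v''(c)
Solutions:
 v(c) = C1*exp(-c) + C2*exp(c)


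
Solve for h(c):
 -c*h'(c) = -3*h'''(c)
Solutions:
 h(c) = C1 + Integral(C2*airyai(3^(2/3)*c/3) + C3*airybi(3^(2/3)*c/3), c)


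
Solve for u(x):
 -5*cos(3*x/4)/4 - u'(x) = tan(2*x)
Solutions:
 u(x) = C1 + log(cos(2*x))/2 - 5*sin(3*x/4)/3


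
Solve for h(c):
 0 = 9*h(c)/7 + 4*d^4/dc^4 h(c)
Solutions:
 h(c) = (C1*sin(sqrt(3)*7^(3/4)*c/14) + C2*cos(sqrt(3)*7^(3/4)*c/14))*exp(-sqrt(3)*7^(3/4)*c/14) + (C3*sin(sqrt(3)*7^(3/4)*c/14) + C4*cos(sqrt(3)*7^(3/4)*c/14))*exp(sqrt(3)*7^(3/4)*c/14)


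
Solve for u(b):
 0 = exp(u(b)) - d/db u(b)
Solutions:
 u(b) = log(-1/(C1 + b))


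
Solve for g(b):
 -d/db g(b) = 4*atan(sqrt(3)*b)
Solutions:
 g(b) = C1 - 4*b*atan(sqrt(3)*b) + 2*sqrt(3)*log(3*b^2 + 1)/3


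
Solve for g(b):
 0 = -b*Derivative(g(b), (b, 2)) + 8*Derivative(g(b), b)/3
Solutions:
 g(b) = C1 + C2*b^(11/3)


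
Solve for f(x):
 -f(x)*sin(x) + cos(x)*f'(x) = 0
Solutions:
 f(x) = C1/cos(x)


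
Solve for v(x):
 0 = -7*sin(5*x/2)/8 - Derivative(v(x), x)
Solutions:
 v(x) = C1 + 7*cos(5*x/2)/20


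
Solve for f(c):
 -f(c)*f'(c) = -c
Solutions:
 f(c) = -sqrt(C1 + c^2)
 f(c) = sqrt(C1 + c^2)


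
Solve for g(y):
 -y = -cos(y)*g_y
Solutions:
 g(y) = C1 + Integral(y/cos(y), y)


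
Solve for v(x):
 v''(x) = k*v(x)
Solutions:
 v(x) = C1*exp(-sqrt(k)*x) + C2*exp(sqrt(k)*x)


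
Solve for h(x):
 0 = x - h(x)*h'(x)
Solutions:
 h(x) = -sqrt(C1 + x^2)
 h(x) = sqrt(C1 + x^2)


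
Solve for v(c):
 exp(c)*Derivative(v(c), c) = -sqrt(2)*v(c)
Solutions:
 v(c) = C1*exp(sqrt(2)*exp(-c))


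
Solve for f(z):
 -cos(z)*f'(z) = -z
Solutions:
 f(z) = C1 + Integral(z/cos(z), z)


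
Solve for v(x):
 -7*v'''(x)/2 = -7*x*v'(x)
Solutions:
 v(x) = C1 + Integral(C2*airyai(2^(1/3)*x) + C3*airybi(2^(1/3)*x), x)


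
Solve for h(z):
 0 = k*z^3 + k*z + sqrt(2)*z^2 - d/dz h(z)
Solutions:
 h(z) = C1 + k*z^4/4 + k*z^2/2 + sqrt(2)*z^3/3


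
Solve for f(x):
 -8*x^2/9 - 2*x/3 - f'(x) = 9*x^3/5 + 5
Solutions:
 f(x) = C1 - 9*x^4/20 - 8*x^3/27 - x^2/3 - 5*x


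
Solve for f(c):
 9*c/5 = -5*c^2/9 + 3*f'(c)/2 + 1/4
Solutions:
 f(c) = C1 + 10*c^3/81 + 3*c^2/5 - c/6


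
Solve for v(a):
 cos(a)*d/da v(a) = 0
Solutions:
 v(a) = C1


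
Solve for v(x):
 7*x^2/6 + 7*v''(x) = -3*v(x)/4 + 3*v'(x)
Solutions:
 v(x) = -14*x^2/9 - 112*x/9 + (C1*sin(sqrt(3)*x/7) + C2*cos(sqrt(3)*x/7))*exp(3*x/14) - 560/27


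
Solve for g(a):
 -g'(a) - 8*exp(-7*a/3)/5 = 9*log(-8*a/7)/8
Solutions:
 g(a) = C1 - 9*a*log(-a)/8 + 9*a*(-3*log(2) + 1 + log(7))/8 + 24*exp(-7*a/3)/35


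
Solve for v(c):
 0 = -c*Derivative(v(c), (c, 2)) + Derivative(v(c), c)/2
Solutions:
 v(c) = C1 + C2*c^(3/2)


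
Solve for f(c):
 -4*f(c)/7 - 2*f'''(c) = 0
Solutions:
 f(c) = C3*exp(-2^(1/3)*7^(2/3)*c/7) + (C1*sin(2^(1/3)*sqrt(3)*7^(2/3)*c/14) + C2*cos(2^(1/3)*sqrt(3)*7^(2/3)*c/14))*exp(2^(1/3)*7^(2/3)*c/14)


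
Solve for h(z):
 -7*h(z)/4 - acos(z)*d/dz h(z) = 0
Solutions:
 h(z) = C1*exp(-7*Integral(1/acos(z), z)/4)


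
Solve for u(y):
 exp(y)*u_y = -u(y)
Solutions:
 u(y) = C1*exp(exp(-y))


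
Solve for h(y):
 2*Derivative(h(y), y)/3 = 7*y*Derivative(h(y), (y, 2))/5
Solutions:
 h(y) = C1 + C2*y^(31/21)


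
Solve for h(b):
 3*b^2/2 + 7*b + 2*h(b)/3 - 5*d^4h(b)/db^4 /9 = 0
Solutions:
 h(b) = C1*exp(-5^(3/4)*6^(1/4)*b/5) + C2*exp(5^(3/4)*6^(1/4)*b/5) + C3*sin(5^(3/4)*6^(1/4)*b/5) + C4*cos(5^(3/4)*6^(1/4)*b/5) - 9*b^2/4 - 21*b/2


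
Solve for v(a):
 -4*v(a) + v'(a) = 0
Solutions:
 v(a) = C1*exp(4*a)


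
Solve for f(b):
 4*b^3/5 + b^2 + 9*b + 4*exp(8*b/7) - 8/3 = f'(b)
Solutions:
 f(b) = C1 + b^4/5 + b^3/3 + 9*b^2/2 - 8*b/3 + 7*exp(8*b/7)/2


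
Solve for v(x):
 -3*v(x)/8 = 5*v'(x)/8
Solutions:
 v(x) = C1*exp(-3*x/5)


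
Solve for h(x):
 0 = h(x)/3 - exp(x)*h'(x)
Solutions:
 h(x) = C1*exp(-exp(-x)/3)


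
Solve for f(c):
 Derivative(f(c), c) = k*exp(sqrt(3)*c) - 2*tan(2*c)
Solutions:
 f(c) = C1 + sqrt(3)*k*exp(sqrt(3)*c)/3 + log(cos(2*c))


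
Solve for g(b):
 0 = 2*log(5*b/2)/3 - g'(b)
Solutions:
 g(b) = C1 + 2*b*log(b)/3 - 2*b/3 - 2*b*log(2)/3 + 2*b*log(5)/3


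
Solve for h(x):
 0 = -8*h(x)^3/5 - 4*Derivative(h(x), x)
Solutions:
 h(x) = -sqrt(10)*sqrt(-1/(C1 - 2*x))/2
 h(x) = sqrt(10)*sqrt(-1/(C1 - 2*x))/2


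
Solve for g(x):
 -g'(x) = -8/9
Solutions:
 g(x) = C1 + 8*x/9


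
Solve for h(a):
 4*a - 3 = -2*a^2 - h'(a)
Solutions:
 h(a) = C1 - 2*a^3/3 - 2*a^2 + 3*a


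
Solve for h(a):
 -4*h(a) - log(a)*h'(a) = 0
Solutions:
 h(a) = C1*exp(-4*li(a))


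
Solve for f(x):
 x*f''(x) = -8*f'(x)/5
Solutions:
 f(x) = C1 + C2/x^(3/5)


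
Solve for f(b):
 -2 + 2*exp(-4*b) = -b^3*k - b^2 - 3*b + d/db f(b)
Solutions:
 f(b) = C1 + b^4*k/4 + b^3/3 + 3*b^2/2 - 2*b - exp(-4*b)/2


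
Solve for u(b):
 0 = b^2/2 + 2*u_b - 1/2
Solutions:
 u(b) = C1 - b^3/12 + b/4


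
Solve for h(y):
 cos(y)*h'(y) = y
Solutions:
 h(y) = C1 + Integral(y/cos(y), y)


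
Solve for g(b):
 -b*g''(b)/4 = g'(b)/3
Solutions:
 g(b) = C1 + C2/b^(1/3)


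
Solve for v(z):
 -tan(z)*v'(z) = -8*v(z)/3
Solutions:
 v(z) = C1*sin(z)^(8/3)


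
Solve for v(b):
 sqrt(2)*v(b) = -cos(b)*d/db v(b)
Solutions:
 v(b) = C1*(sin(b) - 1)^(sqrt(2)/2)/(sin(b) + 1)^(sqrt(2)/2)


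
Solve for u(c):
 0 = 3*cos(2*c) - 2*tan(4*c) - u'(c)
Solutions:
 u(c) = C1 + log(cos(4*c))/2 + 3*sin(2*c)/2


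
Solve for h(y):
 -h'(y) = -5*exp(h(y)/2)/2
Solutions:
 h(y) = 2*log(-1/(C1 + 5*y)) + 4*log(2)


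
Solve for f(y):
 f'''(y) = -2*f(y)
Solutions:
 f(y) = C3*exp(-2^(1/3)*y) + (C1*sin(2^(1/3)*sqrt(3)*y/2) + C2*cos(2^(1/3)*sqrt(3)*y/2))*exp(2^(1/3)*y/2)


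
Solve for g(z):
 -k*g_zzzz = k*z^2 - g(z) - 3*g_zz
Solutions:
 g(z) = C1*exp(-sqrt(2)*z*sqrt((3 - sqrt(4*k + 9))/k)/2) + C2*exp(sqrt(2)*z*sqrt((3 - sqrt(4*k + 9))/k)/2) + C3*exp(-sqrt(2)*z*sqrt((sqrt(4*k + 9) + 3)/k)/2) + C4*exp(sqrt(2)*z*sqrt((sqrt(4*k + 9) + 3)/k)/2) + k*z^2 - 6*k


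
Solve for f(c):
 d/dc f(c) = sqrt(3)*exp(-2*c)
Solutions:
 f(c) = C1 - sqrt(3)*exp(-2*c)/2


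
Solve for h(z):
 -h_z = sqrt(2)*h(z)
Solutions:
 h(z) = C1*exp(-sqrt(2)*z)
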